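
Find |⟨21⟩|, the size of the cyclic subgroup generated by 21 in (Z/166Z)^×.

The order of 21 must divide φ(166) = φ(2)·φ(83) = 1·82 = 82 = 2 · 41.
Divisors of 82: 1, 2, 41, 82.
Test each divisor d:
21^1 ≡ 21
21^2 ≡ 109
21^41 ≡ 1
Therefore the multiplicative order of 21 modulo 166 is 41.

41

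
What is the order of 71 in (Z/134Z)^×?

Since 71 ∈ (Z/134Z)^×, its order divides φ(134) = φ(2)·φ(67) = 1·66 = 66 = 2 · 3 · 11.
Divisors of 66: 1, 2, 3, 6, 11, 22, 33, 66.
Test each divisor d:
71^1 ≡ 71 (mod 134)
71^2 ≡ 83 (mod 134)
71^3 ≡ 131 (mod 134)
71^6 ≡ 9 (mod 134)
71^11 ≡ 37 (mod 134)
71^22 ≡ 29 (mod 134)
71^33 ≡ 1 (mod 134) ✓
The smallest such exponent is 33, so the order of 71 is 33.

33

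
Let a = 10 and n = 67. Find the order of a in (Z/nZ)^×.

33

Since 10 ∈ (Z/67Z)^×, its order divides φ(67) = 67 − 1 = 66 = 2 · 3 · 11.
Divisors of 66: 1, 2, 3, 6, 11, 22, 33, 66.
Evaluate successive powers at the divisors of 66:
10^1 ≡ 10 (mod 67)
10^2 ≡ 33 (mod 67)
10^3 ≡ 62 (mod 67)
10^6 ≡ 25 (mod 67)
10^11 ≡ 29 (mod 67)
10^22 ≡ 37 (mod 67)
10^33 ≡ 1 (mod 67) ✓
Therefore the multiplicative order of 10 modulo 67 is 33.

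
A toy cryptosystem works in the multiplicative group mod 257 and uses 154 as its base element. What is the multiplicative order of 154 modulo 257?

256

The order of 154 must divide φ(257) = 257 − 1 = 256 = 2^8.
Divisors of 256: 1, 2, 4, 8, 16, 32, 64, 128, 256.
Evaluate successive powers at the divisors of 256:
154^1 ≡ 154 (mod 257)
154^2 ≡ 72 (mod 257)
154^4 ≡ 44 (mod 257)
154^8 ≡ 137 (mod 257)
154^16 ≡ 8 (mod 257)
154^32 ≡ 64 (mod 257)
154^64 ≡ 241 (mod 257)
154^128 ≡ 256 (mod 257)
154^256 ≡ 1 (mod 257) ✓
Therefore the multiplicative order of 154 modulo 257 is 256.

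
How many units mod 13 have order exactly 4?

φ(13) = 13 − 1 = 12 = 2^2 · 3.
In a cyclic group of order 12, there are φ(d) elements of order d for each divisor d of 12, and zero for non-divisors.
4 = 2^2 divides 12, and φ(4) = 2.

2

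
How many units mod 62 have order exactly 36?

0

φ(62) = φ(2)·φ(31) = 1·30 = 30 = 2 · 3 · 5.
In a cyclic group of order 30, there are φ(d) elements of order d for each divisor d of 30, and zero for non-divisors.
Since 36 ∤ 30, the count is 0.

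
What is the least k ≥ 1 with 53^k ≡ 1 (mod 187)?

By Lagrange's theorem, ord_187(53) divides φ(187) = φ(11·17) = (11−1)·(17−1) = 10·16 = 160 = 2^5 · 5.
Divisors of 160: 1, 2, 4, 5, 8, 10, 16, 20, 32, 40, 80, 160.
Test each divisor d:
53^1 ≡ 53 (mod 187)
53^2 ≡ 4 (mod 187)
53^4 ≡ 16 (mod 187)
53^5 ≡ 100 (mod 187)
53^8 ≡ 69 (mod 187)
53^10 ≡ 89 (mod 187)
53^16 ≡ 86 (mod 187)
53^20 ≡ 67 (mod 187)
53^32 ≡ 103 (mod 187)
53^40 ≡ 1 (mod 187) ✓
Hence ord(53) = 40.

40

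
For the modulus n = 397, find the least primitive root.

φ(397) = 397 − 1 = 396 = 2^2 · 3^2 · 11.
Test candidates g = 2, 3, … against the prime factors q ∈ {2, 3, 11} of φ(397): g is a generator iff g^(396/q) ≢ 1 for every such q.
g = 2: 2^198 ≡ 396; 2^132 ≡ 1 — hits 1, so not a primitive root.
g = 3: 3^198 ≡ 1 — hits 1, so not a primitive root.
g = 4: 4^198 ≡ 1 — hits 1, so not a primitive root.
g = 5: 5^198 ≡ 396; 5^132 ≡ 362; 5^36 ≡ 290 — none is 1, so 5 is a primitive root.
So 5 is the smallest generator of (Z/397Z)^×.

5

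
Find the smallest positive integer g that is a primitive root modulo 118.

11

φ(118) = φ(2)·φ(59) = 1·58 = 58 = 2 · 29.
Test candidates g = 2, 3, … against the prime factors q ∈ {2, 29} of φ(118): g is a generator iff g^(58/q) ≢ 1 for every such q.
g = 2: gcd(2, 118) = 2 > 1, not a unit — skip.
g = 3: 3^29 ≡ 1 — hits 1, so not a primitive root.
g = 4: gcd(4, 118) = 2 > 1, not a unit — skip.
g = 5: 5^29 ≡ 1 — hits 1, so not a primitive root.
g = 6: gcd(6, 118) = 2 > 1, not a unit — skip.
g = 7: 7^29 ≡ 1 — hits 1, so not a primitive root.
g = 8: gcd(8, 118) = 2 > 1, not a unit — skip.
g = 9: 9^29 ≡ 1 — hits 1, so not a primitive root.
g = 10: gcd(10, 118) = 2 > 1, not a unit — skip.
g = 11: 11^29 ≡ 117; 11^2 ≡ 3 — none is 1, so 11 is a primitive root.
Hence the least primitive root of 118 is 11.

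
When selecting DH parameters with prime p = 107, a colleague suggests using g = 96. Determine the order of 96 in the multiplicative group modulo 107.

Since 96 ∈ (Z/107Z)^×, its order divides φ(107) = 107 − 1 = 106 = 2 · 53.
Divisors of 106: 1, 2, 53, 106.
Evaluate successive powers at the divisors of 106:
96^1 ≡ 96 (mod 107)
96^2 ≡ 14 (mod 107)
96^53 ≡ 106 (mod 107)
96^106 ≡ 1 (mod 107) ✓
So ord_107(96) = 106.

106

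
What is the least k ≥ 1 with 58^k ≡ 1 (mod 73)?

72

By Lagrange's theorem, ord_73(58) divides φ(73) = 73 − 1 = 72 = 2^3 · 3^2.
Divisors of 72: 1, 2, 3, 4, 6, 8, 9, 12, 18, 24, 36, 72.
Test each divisor d:
58^1 ≡ 58
58^2 ≡ 6
58^3 ≡ 56
58^4 ≡ 36
58^6 ≡ 70
58^8 ≡ 55
58^9 ≡ 51
58^12 ≡ 9
58^18 ≡ 46
58^24 ≡ 8
58^36 ≡ 72
58^72 ≡ 1
The smallest such exponent is 72, so the order of 58 is 72.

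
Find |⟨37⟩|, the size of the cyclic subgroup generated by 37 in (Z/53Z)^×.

26

ord(37) | φ(53) = 53 − 1 = 52 = 2^2 · 13.
Divisors of 52: 1, 2, 4, 13, 26, 52.
Evaluate successive powers at the divisors of 52:
37^1 ≡ 37
37^2 ≡ 44
37^4 ≡ 28
37^13 ≡ 52
37^26 ≡ 1
The smallest such exponent is 26, so the order of 37 is 26.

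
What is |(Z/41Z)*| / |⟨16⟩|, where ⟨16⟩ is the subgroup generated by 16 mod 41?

8

ord(16) | φ(41) = 41 − 1 = 40 = 2^3 · 5.
Divisors of 40: 1, 2, 4, 5, 8, 10, 20, 40.
Test each divisor d:
16^1 ≡ 16 (mod 41)
16^2 ≡ 10 (mod 41)
16^4 ≡ 18 (mod 41)
16^5 ≡ 1 (mod 41) ✓
So ord_41(16) = 5, hence |⟨16⟩| = 5.
The index is φ(41) / ord(16) = 40 / 5 = 8.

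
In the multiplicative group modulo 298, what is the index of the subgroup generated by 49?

Since 49 ∈ (Z/298Z)^×, its order divides φ(298) = φ(2)·φ(149) = 1·148 = 148 = 2^2 · 37.
Divisors of 148: 1, 2, 4, 37, 74, 148.
Test each divisor d:
49^1 ≡ 49
49^2 ≡ 17
49^4 ≡ 289
49^37 ≡ 1
The order of 49 is 37, so the subgroup it generates has 37 elements.
Index = |(Z/298Z)^×| / |⟨49⟩| = 148 / 37 = 4.

4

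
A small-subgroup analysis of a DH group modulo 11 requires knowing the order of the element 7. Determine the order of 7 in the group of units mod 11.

The order of 7 must divide φ(11) = 11 − 1 = 10 = 2 · 5.
Divisors of 10: 1, 2, 5, 10.
Evaluate successive powers at the divisors of 10:
7^1 ≡ 7
7^2 ≡ 5
7^5 ≡ 10
7^10 ≡ 1
So ord_11(7) = 10.

10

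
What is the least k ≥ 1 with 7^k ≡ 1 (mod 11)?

10

ord(7) | φ(11) = 11 − 1 = 10 = 2 · 5.
Divisors of 10: 1, 2, 5, 10.
Check 7^d mod 11 for each divisor in increasing order:
7^1 ≡ 7 (mod 11)
7^2 ≡ 5 (mod 11)
7^5 ≡ 10 (mod 11)
7^10 ≡ 1 (mod 11) ✓
So ord_11(7) = 10.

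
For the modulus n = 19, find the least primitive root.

2

φ(19) = 19 − 1 = 18 = 2 · 3^2.
Test candidates g = 2, 3, … against the prime factors q ∈ {2, 3} of φ(19): g is a generator iff g^(18/q) ≢ 1 for every such q.
g = 2: 2^9 ≡ 18; 2^6 ≡ 7 — none is 1, so 2 is a primitive root.
So 2 is the smallest generator of (Z/19Z)^×.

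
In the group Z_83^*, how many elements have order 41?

40

φ(83) = 83 − 1 = 82 = 2 · 41.
In a cyclic group of order 82, there are φ(d) elements of order d for each divisor d of 82, and zero for non-divisors.
41 | 82, and φ(41) = 41 − 1 = 40.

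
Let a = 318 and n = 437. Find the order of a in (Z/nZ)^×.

198

By Lagrange's theorem, ord_437(318) divides φ(437) = φ(19·23) = (19−1)·(23−1) = 18·22 = 396 = 2^2 · 3^2 · 11.
Divisors of 396: 1, 2, 3, 4, 6, 9, 11, 12, 18, 22, 33, 36, 44, 66, 99, 132, 198, 396.
Test each divisor d:
318^1 ≡ 318 (mod 437)
318^2 ≡ 177 (mod 437)
318^3 ≡ 350 (mod 437)
318^4 ≡ 302 (mod 437)
318^6 ≡ 140 (mod 437)
318^9 ≡ 56 (mod 437)
318^11 ≡ 298 (mod 437)
318^12 ≡ 372 (mod 437)
318^18 ≡ 77 (mod 437)
318^22 ≡ 93 (mod 437)
318^33 ≡ 183 (mod 437)
318^36 ≡ 248 (mod 437)
318^44 ≡ 346 (mod 437)
318^66 ≡ 277 (mod 437)
318^99 ≡ 436 (mod 437)
318^132 ≡ 254 (mod 437)
318^198 ≡ 1 (mod 437) ✓
So ord_437(318) = 198.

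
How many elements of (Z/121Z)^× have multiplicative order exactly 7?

0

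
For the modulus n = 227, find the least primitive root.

2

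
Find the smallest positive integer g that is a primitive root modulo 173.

φ(173) = 173 − 1 = 172 = 2^2 · 43.
g is a primitive root iff g^(172/q) ≢ 1 (mod 173) for each prime q ∈ {2, 43}.
g = 2: 2^86 ≡ 172; 2^4 ≡ 16 — none is 1, so 2 is a primitive root.
Hence the least primitive root of 173 is 2.

2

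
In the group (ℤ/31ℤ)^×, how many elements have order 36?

0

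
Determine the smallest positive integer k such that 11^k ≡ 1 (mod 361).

The order of 11 must divide φ(361) = φ(19^2) = 19·(19−1) = 342 = 2 · 3^2 · 19.
Divisors of 342: 1, 2, 3, 6, 9, 18, 19, 38, 57, 114, 171, 342.
Check 11^d mod 361 for each divisor in increasing order:
11^1 ≡ 11 (mod 361)
11^2 ≡ 121 (mod 361)
11^3 ≡ 248 (mod 361)
11^6 ≡ 134 (mod 361)
11^9 ≡ 20 (mod 361)
11^18 ≡ 39 (mod 361)
11^19 ≡ 68 (mod 361)
11^38 ≡ 292 (mod 361)
11^57 ≡ 1 (mod 361) ✓
Hence ord(11) = 57.

57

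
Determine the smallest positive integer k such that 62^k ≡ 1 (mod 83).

The order of 62 must divide φ(83) = 83 − 1 = 82 = 2 · 41.
Divisors of 82: 1, 2, 41, 82.
Compute 62^d (mod 83) for the divisors d until we hit 1:
62^1 ≡ 62 (mod 83)
62^2 ≡ 26 (mod 83)
62^41 ≡ 82 (mod 83)
62^82 ≡ 1 (mod 83) ✓
So ord_83(62) = 82.

82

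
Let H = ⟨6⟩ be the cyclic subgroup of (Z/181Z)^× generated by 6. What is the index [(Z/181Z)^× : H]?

3

The order of 6 must divide φ(181) = 181 − 1 = 180 = 2^2 · 3^2 · 5.
Divisors of 180: 1, 2, 3, 4, 5, 6, 9, 10, 12, 15, 18, 20, 30, 36, 45, 60, 90, 180.
Check 6^d mod 181 for each divisor in increasing order:
6^1 ≡ 6
6^2 ≡ 36
6^3 ≡ 35
6^4 ≡ 29
6^5 ≡ 174
6^6 ≡ 139
6^9 ≡ 159
6^10 ≡ 49
6^12 ≡ 135
6^15 ≡ 19
6^18 ≡ 122
6^20 ≡ 48
6^30 ≡ 180
6^36 ≡ 42
6^45 ≡ 162
6^60 ≡ 1
So ord_181(6) = 60, hence |⟨6⟩| = 60.
The index is φ(181) / ord(6) = 180 / 60 = 3.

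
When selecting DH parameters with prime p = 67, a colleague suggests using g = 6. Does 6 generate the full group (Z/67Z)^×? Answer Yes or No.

No

φ(67) = 67 − 1 = 66 = 2 · 3 · 11.
6 is a primitive root mod 67 iff 6^(φ(67)/q) ≢ 1 for every prime q | φ(67), i.e. q ∈ {2, 3, 11}.
6^33 ≡ 1 (mod 67)  [q = 2: ≡ 1 ✗]
6^22 ≡ 37 (mod 67)  [q = 3: ≢ 1 ✓]
6^6 ≡ 24 (mod 67)  [q = 11: ≢ 1 ✓]
6^33 ≡ 1 shows ord(6) | 33, strictly less than φ(67); not a primitive root.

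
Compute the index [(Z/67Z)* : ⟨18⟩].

1

By Lagrange's theorem, ord_67(18) divides φ(67) = 67 − 1 = 66 = 2 · 3 · 11.
Divisors of 66: 1, 2, 3, 6, 11, 22, 33, 66.
Test each divisor d:
18^1 ≡ 18 (mod 67)
18^2 ≡ 56 (mod 67)
18^3 ≡ 3 (mod 67)
18^6 ≡ 9 (mod 67)
18^11 ≡ 38 (mod 67)
18^22 ≡ 37 (mod 67)
18^33 ≡ 66 (mod 67)
18^66 ≡ 1 (mod 67) ✓
Thus |⟨18⟩| = ord(18) = 66.
Index = |(Z/67Z)^×| / |⟨18⟩| = 66 / 66 = 1.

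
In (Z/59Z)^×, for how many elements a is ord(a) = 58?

28

φ(59) = 59 − 1 = 58 = 2 · 29.
In a cyclic group of order 58, there are φ(d) elements of order d for each divisor d of 58, and zero for non-divisors.
58 = 2 · 29 divides 58, and φ(58) = 28.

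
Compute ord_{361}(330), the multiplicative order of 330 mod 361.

57

The order of 330 must divide φ(361) = φ(19^2) = 19·(19−1) = 342 = 2 · 3^2 · 19.
Divisors of 342: 1, 2, 3, 6, 9, 18, 19, 38, 57, 114, 171, 342.
Test each divisor d:
330^1 ≡ 330 (mod 361)
330^2 ≡ 239 (mod 361)
330^3 ≡ 172 (mod 361)
330^6 ≡ 343 (mod 361)
330^9 ≡ 153 (mod 361)
330^18 ≡ 305 (mod 361)
330^19 ≡ 292 (mod 361)
330^38 ≡ 68 (mod 361)
330^57 ≡ 1 (mod 361) ✓
Therefore the multiplicative order of 330 modulo 361 is 57.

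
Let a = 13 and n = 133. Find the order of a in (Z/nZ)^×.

18

ord(13) | φ(133) = φ(7·19) = (7−1)·(19−1) = 6·18 = 108 = 2^2 · 3^3.
Divisors of 108: 1, 2, 3, 4, 6, 9, 12, 18, 27, 36, 54, 108.
Compute 13^d (mod 133) for the divisors d until we hit 1:
13^1 ≡ 13
13^2 ≡ 36
13^3 ≡ 69
13^4 ≡ 99
13^6 ≡ 106
13^9 ≡ 132
13^12 ≡ 64
13^18 ≡ 1
Hence ord(13) = 18.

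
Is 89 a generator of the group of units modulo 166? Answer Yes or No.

φ(166) = φ(2)·φ(83) = 1·82 = 82 = 2 · 41.
89 is a primitive root mod 166 iff 89^(φ(166)/q) ≢ 1 for every prime q | φ(166), i.e. q ∈ {2, 41}.
89^41 ≡ 165 (mod 166)  [q = 2: ≢ 1 ✓]
89^2 ≡ 119 (mod 166)  [q = 41: ≢ 1 ✓]
None equal 1, so ord_166(89) = 82: 89 is a primitive root.

Yes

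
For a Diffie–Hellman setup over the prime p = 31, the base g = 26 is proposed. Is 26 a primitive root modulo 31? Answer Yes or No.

No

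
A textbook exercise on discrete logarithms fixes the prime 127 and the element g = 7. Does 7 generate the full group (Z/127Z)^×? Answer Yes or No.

Yes

φ(127) = 127 − 1 = 126 = 2 · 3^2 · 7.
It suffices to check that the order of 7 is not a proper divisor of 126: compute 7^(126/q) for q ∈ {2, 3, 7}.
7^63 ≡ 126 (mod 127)  [q = 2: ≢ 1 ✓]
7^42 ≡ 107 (mod 127)  [q = 3: ≢ 1 ✓]
7^18 ≡ 64 (mod 127)  [q = 7: ≢ 1 ✓]
None equal 1, so ord_127(7) = 126: 7 is a primitive root.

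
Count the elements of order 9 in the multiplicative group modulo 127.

φ(127) = 127 − 1 = 126 = 2 · 3^2 · 7.
Since (Z/127Z)^× is cyclic of order 126, the number of elements of order d is φ(d) when d | 126 and 0 otherwise.
9 = 3^2 divides 126, and φ(9) = 6.

6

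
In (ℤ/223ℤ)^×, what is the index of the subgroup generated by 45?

Since 45 ∈ (Z/223Z)^×, its order divides φ(223) = 223 − 1 = 222 = 2 · 3 · 37.
Divisors of 222: 1, 2, 3, 6, 37, 74, 111, 222.
Compute 45^d (mod 223) for the divisors d until we hit 1:
45^1 ≡ 45
45^2 ≡ 18
45^3 ≡ 141
45^6 ≡ 34
45^37 ≡ 184
45^74 ≡ 183
45^111 ≡ 222
45^222 ≡ 1
Thus |⟨45⟩| = ord(45) = 222.
The index is φ(223) / ord(45) = 222 / 222 = 1.

1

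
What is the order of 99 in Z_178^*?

The order of 99 must divide φ(178) = φ(2)·φ(89) = 1·88 = 88 = 2^3 · 11.
Divisors of 88: 1, 2, 4, 8, 11, 22, 44, 88.
Compute 99^d (mod 178) for the divisors d until we hit 1:
99^1 ≡ 99 (mod 178)
99^2 ≡ 11 (mod 178)
99^4 ≡ 121 (mod 178)
99^8 ≡ 45 (mod 178)
99^11 ≡ 55 (mod 178)
99^22 ≡ 177 (mod 178)
99^44 ≡ 1 (mod 178) ✓
So ord_178(99) = 44.

44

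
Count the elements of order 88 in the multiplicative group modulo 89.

φ(89) = 89 − 1 = 88 = 2^3 · 11.
(Z/89Z)^× is cyclic (|G| = 88); a cyclic group of order m has exactly φ(d) elements of each order d | m, and none otherwise.
88 = 2^3 · 11 divides 88, and φ(88) = 40.

40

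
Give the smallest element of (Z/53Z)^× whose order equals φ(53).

2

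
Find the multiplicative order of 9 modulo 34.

The order of 9 must divide φ(34) = φ(2)·φ(17) = 1·16 = 16 = 2^4.
Divisors of 16: 1, 2, 4, 8, 16.
Test each divisor d:
9^1 ≡ 9 (mod 34)
9^2 ≡ 13 (mod 34)
9^4 ≡ 33 (mod 34)
9^8 ≡ 1 (mod 34) ✓
Therefore the multiplicative order of 9 modulo 34 is 8.

8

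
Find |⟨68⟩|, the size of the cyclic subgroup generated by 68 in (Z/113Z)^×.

Since 68 ∈ (Z/113Z)^×, its order divides φ(113) = 113 − 1 = 112 = 2^4 · 7.
Divisors of 112: 1, 2, 4, 7, 8, 14, 16, 28, 56, 112.
Compute 68^d (mod 113) for the divisors d until we hit 1:
68^1 ≡ 68 (mod 113)
68^2 ≡ 104 (mod 113)
68^4 ≡ 81 (mod 113)
68^7 ≡ 35 (mod 113)
68^8 ≡ 7 (mod 113)
68^14 ≡ 95 (mod 113)
68^16 ≡ 49 (mod 113)
68^28 ≡ 98 (mod 113)
68^56 ≡ 112 (mod 113)
68^112 ≡ 1 (mod 113) ✓
Hence ord(68) = 112.

112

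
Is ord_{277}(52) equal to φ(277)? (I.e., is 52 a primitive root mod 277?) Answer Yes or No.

No

φ(277) = 277 − 1 = 276 = 2^2 · 3 · 23.
Test 52^(276/q) mod 277 for each prime factor q of 276:
52^138 ≡ 1 (mod 277)  [q = 2: ≡ 1 ✗]
52^92 ≡ 1 (mod 277)  [q = 3: ≡ 1 ✗]
52^12 ≡ 69 (mod 277)  [q = 23: ≢ 1 ✓]
52^138 ≡ 1 shows ord(52) | 138, strictly less than φ(277); not a primitive root.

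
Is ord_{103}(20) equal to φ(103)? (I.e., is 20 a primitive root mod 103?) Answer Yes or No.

Yes

φ(103) = 103 − 1 = 102 = 2 · 3 · 17.
It suffices to check that the order of 20 is not a proper divisor of 102: compute 20^(102/q) for q ∈ {2, 3, 17}.
20^51 ≡ 102 (mod 103)  [q = 2: ≢ 1 ✓]
20^34 ≡ 46 (mod 103)  [q = 3: ≢ 1 ✓]
20^6 ≡ 23 (mod 103)  [q = 17: ≢ 1 ✓]
Every test exponent gives a nontrivial residue, hence 20 generates the full group.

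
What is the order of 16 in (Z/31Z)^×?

5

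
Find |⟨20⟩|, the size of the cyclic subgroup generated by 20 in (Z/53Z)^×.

52

Since 20 ∈ (Z/53Z)^×, its order divides φ(53) = 53 − 1 = 52 = 2^2 · 13.
Divisors of 52: 1, 2, 4, 13, 26, 52.
Test each divisor d:
20^1 ≡ 20
20^2 ≡ 29
20^4 ≡ 46
20^13 ≡ 30
20^26 ≡ 52
20^52 ≡ 1
The smallest such exponent is 52, so the order of 20 is 52.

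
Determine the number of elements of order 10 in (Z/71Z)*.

4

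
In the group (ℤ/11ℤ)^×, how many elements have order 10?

φ(11) = 11 − 1 = 10 = 2 · 5.
Since (Z/11Z)^× is cyclic of order 10, the number of elements of order d is φ(d) when d | 10 and 0 otherwise.
10 = 2 · 5 divides 10, and φ(10) = 4.

4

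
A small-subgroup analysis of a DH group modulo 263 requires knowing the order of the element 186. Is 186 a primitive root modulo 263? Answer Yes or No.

No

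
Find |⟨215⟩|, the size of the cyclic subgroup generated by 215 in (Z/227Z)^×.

226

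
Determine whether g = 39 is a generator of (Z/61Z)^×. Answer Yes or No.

No

φ(61) = 61 − 1 = 60 = 2^2 · 3 · 5.
Test 39^(60/q) mod 61 for each prime factor q of 60:
39^30 ≡ 1 (mod 61)  [q = 2: ≡ 1 ✗]
39^20 ≡ 47 (mod 61)  [q = 3: ≢ 1 ✓]
39^12 ≡ 9 (mod 61)  [q = 5: ≢ 1 ✓]
The check at q = 2 fails, so 39 generates a proper subgroup.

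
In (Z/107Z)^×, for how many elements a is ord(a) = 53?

φ(107) = 107 − 1 = 106 = 2 · 53.
Since (Z/107Z)^× is cyclic of order 106, the number of elements of order d is φ(d) when d | 106 and 0 otherwise.
53 | 106, and φ(53) = 53 − 1 = 52.

52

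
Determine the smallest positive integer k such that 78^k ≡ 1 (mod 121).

11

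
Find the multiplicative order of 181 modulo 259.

The order of 181 must divide φ(259) = φ(7·37) = (7−1)·(37−1) = 6·36 = 216 = 2^3 · 3^3.
Divisors of 216: 1, 2, 3, 4, 6, 8, 9, 12, 18, 24, 27, 36, 54, 72, 108, 216.
Check 181^d mod 259 for each divisor in increasing order:
181^1 ≡ 181 (mod 259)
181^2 ≡ 127 (mod 259)
181^3 ≡ 195 (mod 259)
181^4 ≡ 71 (mod 259)
181^6 ≡ 211 (mod 259)
181^8 ≡ 120 (mod 259)
181^9 ≡ 223 (mod 259)
181^12 ≡ 232 (mod 259)
181^18 ≡ 1 (mod 259) ✓
Hence ord(181) = 18.

18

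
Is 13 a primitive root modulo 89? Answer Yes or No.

Yes

φ(89) = 89 − 1 = 88 = 2^3 · 11.
13 is a primitive root mod 89 iff 13^(φ(89)/q) ≢ 1 for every prime q | φ(89), i.e. q ∈ {2, 11}.
13^44 ≡ 88 (mod 89)  [q = 2: ≢ 1 ✓]
13^8 ≡ 64 (mod 89)  [q = 11: ≢ 1 ✓]
None equal 1, so ord_89(13) = 88: 13 is a primitive root.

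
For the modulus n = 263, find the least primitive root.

5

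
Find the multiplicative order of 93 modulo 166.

41

The order of 93 must divide φ(166) = φ(2)·φ(83) = 1·82 = 82 = 2 · 41.
Divisors of 82: 1, 2, 41, 82.
Test each divisor d:
93^1 ≡ 93
93^2 ≡ 17
93^41 ≡ 1
Hence ord(93) = 41.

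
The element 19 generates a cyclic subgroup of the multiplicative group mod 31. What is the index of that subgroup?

2

ord(19) | φ(31) = 31 − 1 = 30 = 2 · 3 · 5.
Divisors of 30: 1, 2, 3, 5, 6, 10, 15, 30.
Check 19^d mod 31 for each divisor in increasing order:
19^1 ≡ 19 (mod 31)
19^2 ≡ 20 (mod 31)
19^3 ≡ 8 (mod 31)
19^5 ≡ 5 (mod 31)
19^6 ≡ 2 (mod 31)
19^10 ≡ 25 (mod 31)
19^15 ≡ 1 (mod 31) ✓
The order of 19 is 15, so the subgroup it generates has 15 elements.
[(Z/31Z)^× : ⟨19⟩] = 30/15 = 2.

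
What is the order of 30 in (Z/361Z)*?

57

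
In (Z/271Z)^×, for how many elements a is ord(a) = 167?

0

φ(271) = 271 − 1 = 270 = 2 · 3^3 · 5.
In a cyclic group of order 270, there are φ(d) elements of order d for each divisor d of 270, and zero for non-divisors.
167 does not divide 270, so no element of (Z/271Z)^× has order 167.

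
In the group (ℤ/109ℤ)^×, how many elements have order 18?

6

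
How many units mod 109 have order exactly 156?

φ(109) = 109 − 1 = 108 = 2^2 · 3^3.
In a cyclic group of order 108, there are φ(d) elements of order d for each divisor d of 108, and zero for non-divisors.
Since 156 ∤ 108, the count is 0.

0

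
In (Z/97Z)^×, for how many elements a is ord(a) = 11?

φ(97) = 97 − 1 = 96 = 2^5 · 3.
(Z/97Z)^× is cyclic (|G| = 96); a cyclic group of order m has exactly φ(d) elements of each order d | m, and none otherwise.
11 does not divide 96, so no element of (Z/97Z)^× has order 11.

0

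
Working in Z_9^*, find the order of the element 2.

6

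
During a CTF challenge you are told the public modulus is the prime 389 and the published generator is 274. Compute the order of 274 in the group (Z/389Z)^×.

4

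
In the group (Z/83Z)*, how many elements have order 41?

φ(83) = 83 − 1 = 82 = 2 · 41.
Since (Z/83Z)^× is cyclic of order 82, the number of elements of order d is φ(d) when d | 82 and 0 otherwise.
41 | 82, and φ(41) = 41 − 1 = 40.

40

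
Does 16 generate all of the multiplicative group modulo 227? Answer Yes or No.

No

φ(227) = 227 − 1 = 226 = 2 · 113.
It suffices to check that the order of 16 is not a proper divisor of 226: compute 16^(226/q) for q ∈ {2, 113}.
16^113 ≡ 1 (mod 227)  [q = 2: ≡ 1 ✗]
16^2 ≡ 29 (mod 227)  [q = 113: ≢ 1 ✓]
Since 16^113 ≡ 1, the order of 16 divides 113 < 226, so 16 is not a primitive root.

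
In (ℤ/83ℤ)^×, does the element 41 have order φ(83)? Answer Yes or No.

No

φ(83) = 83 − 1 = 82 = 2 · 41.
An element g generates (Z/83Z)^× iff g^(82/q) ≢ 1 (mod 83) for each prime q ∈ {2, 41}.
41^41 ≡ 1 (mod 83)  [q = 2: ≡ 1 ✗]
41^2 ≡ 21 (mod 83)  [q = 41: ≢ 1 ✓]
41^41 ≡ 1 shows ord(41) | 41, strictly less than φ(83); not a primitive root.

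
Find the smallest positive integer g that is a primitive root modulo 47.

φ(47) = 47 − 1 = 46 = 2 · 23.
g is a primitive root iff g^(46/q) ≢ 1 (mod 47) for each prime q ∈ {2, 23}.
g = 2: 2^23 ≡ 1 — hits 1, so not a primitive root.
g = 3: 3^23 ≡ 1 — hits 1, so not a primitive root.
g = 4: 4^23 ≡ 1 — hits 1, so not a primitive root.
g = 5: 5^23 ≡ 46; 5^2 ≡ 25 — none is 1, so 5 is a primitive root.
So 5 is the smallest generator of (Z/47Z)^×.

5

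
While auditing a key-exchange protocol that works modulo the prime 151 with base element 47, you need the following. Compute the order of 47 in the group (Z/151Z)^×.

75

Since 47 ∈ (Z/151Z)^×, its order divides φ(151) = 151 − 1 = 150 = 2 · 3 · 5^2.
Divisors of 150: 1, 2, 3, 5, 6, 10, 15, 25, 30, 50, 75, 150.
Check 47^d mod 151 for each divisor in increasing order:
47^1 ≡ 47 (mod 151)
47^2 ≡ 95 (mod 151)
47^3 ≡ 86 (mod 151)
47^5 ≡ 16 (mod 151)
47^6 ≡ 148 (mod 151)
47^10 ≡ 105 (mod 151)
47^15 ≡ 19 (mod 151)
47^25 ≡ 32 (mod 151)
47^30 ≡ 59 (mod 151)
47^50 ≡ 118 (mod 151)
47^75 ≡ 1 (mod 151) ✓
Hence ord(47) = 75.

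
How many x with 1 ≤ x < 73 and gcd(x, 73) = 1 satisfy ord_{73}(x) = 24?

φ(73) = 73 − 1 = 72 = 2^3 · 3^2.
(Z/73Z)^× is cyclic (|G| = 72); a cyclic group of order m has exactly φ(d) elements of each order d | m, and none otherwise.
24 = 2^3 · 3 divides 72, and φ(24) = 8.

8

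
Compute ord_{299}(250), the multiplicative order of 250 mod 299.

ord(250) | φ(299) = φ(13·23) = (13−1)·(23−1) = 12·22 = 264 = 2^3 · 3 · 11.
Divisors of 264: 1, 2, 3, 4, 6, 8, 11, 12, 22, 24, 33, 44, 66, 88, 132, 264.
Evaluate successive powers at the divisors of 264:
250^1 ≡ 250
250^2 ≡ 9
250^3 ≡ 157
250^4 ≡ 81
250^6 ≡ 131
250^8 ≡ 282
250^11 ≡ 22
250^12 ≡ 118
250^22 ≡ 185
250^24 ≡ 170
250^33 ≡ 183
250^44 ≡ 139
250^66 ≡ 1
Hence ord(250) = 66.

66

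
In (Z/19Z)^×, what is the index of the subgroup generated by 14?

ord(14) | φ(19) = 19 − 1 = 18 = 2 · 3^2.
Divisors of 18: 1, 2, 3, 6, 9, 18.
Test each divisor d:
14^1 ≡ 14 (mod 19)
14^2 ≡ 6 (mod 19)
14^3 ≡ 8 (mod 19)
14^6 ≡ 7 (mod 19)
14^9 ≡ 18 (mod 19)
14^18 ≡ 1 (mod 19) ✓
So ord_19(14) = 18, hence |⟨14⟩| = 18.
The index is φ(19) / ord(14) = 18 / 18 = 1.

1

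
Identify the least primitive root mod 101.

φ(101) = 101 − 1 = 100 = 2^2 · 5^2.
Test candidates g = 2, 3, … against the prime factors q ∈ {2, 5} of φ(101): g is a generator iff g^(100/q) ≢ 1 for every such q.
g = 2: 2^50 ≡ 100; 2^20 ≡ 95 — none is 1, so 2 is a primitive root.
Hence the least primitive root of 101 is 2.

2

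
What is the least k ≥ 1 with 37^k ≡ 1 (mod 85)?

16

ord(37) | φ(85) = φ(5·17) = (5−1)·(17−1) = 4·16 = 64 = 2^6.
Divisors of 64: 1, 2, 4, 8, 16, 32, 64.
Test each divisor d:
37^1 ≡ 37
37^2 ≡ 9
37^4 ≡ 81
37^8 ≡ 16
37^16 ≡ 1
Therefore the multiplicative order of 37 modulo 85 is 16.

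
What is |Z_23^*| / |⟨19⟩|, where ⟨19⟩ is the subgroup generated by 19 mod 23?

The order of 19 must divide φ(23) = 23 − 1 = 22 = 2 · 11.
Divisors of 22: 1, 2, 11, 22.
Test each divisor d:
19^1 ≡ 19 (mod 23)
19^2 ≡ 16 (mod 23)
19^11 ≡ 22 (mod 23)
19^22 ≡ 1 (mod 23) ✓
So ord_23(19) = 22, hence |⟨19⟩| = 22.
The index is φ(23) / ord(19) = 22 / 22 = 1.

1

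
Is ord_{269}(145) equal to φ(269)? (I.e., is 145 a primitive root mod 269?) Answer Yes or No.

φ(269) = 269 − 1 = 268 = 2^2 · 67.
It suffices to check that the order of 145 is not a proper divisor of 268: compute 145^(268/q) for q ∈ {2, 67}.
145^134 ≡ 268 (mod 269)  [q = 2: ≢ 1 ✓]
145^4 ≡ 235 (mod 269)  [q = 67: ≢ 1 ✓]
Every test exponent gives a nontrivial residue, hence 145 generates the full group.

Yes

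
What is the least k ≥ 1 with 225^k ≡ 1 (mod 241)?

3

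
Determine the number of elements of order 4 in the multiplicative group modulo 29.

2

φ(29) = 29 − 1 = 28 = 2^2 · 7.
(Z/29Z)^× is cyclic (|G| = 28); a cyclic group of order m has exactly φ(d) elements of each order d | m, and none otherwise.
4 = 2^2 divides 28, and φ(4) = 2.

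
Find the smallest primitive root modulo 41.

6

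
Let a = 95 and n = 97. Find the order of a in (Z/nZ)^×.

48

The order of 95 must divide φ(97) = 97 − 1 = 96 = 2^5 · 3.
Divisors of 96: 1, 2, 3, 4, 6, 8, 12, 16, 24, 32, 48, 96.
Evaluate successive powers at the divisors of 96:
95^1 ≡ 95 (mod 97)
95^2 ≡ 4 (mod 97)
95^3 ≡ 89 (mod 97)
95^4 ≡ 16 (mod 97)
95^6 ≡ 64 (mod 97)
95^8 ≡ 62 (mod 97)
95^12 ≡ 22 (mod 97)
95^16 ≡ 61 (mod 97)
95^24 ≡ 96 (mod 97)
95^32 ≡ 35 (mod 97)
95^48 ≡ 1 (mod 97) ✓
So ord_97(95) = 48.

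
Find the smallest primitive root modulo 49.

φ(49) = φ(7^2) = 7·(7−1) = 42 = 2 · 3 · 7.
Test candidates g = 2, 3, … against the prime factors q ∈ {2, 3, 7} of φ(49): g is a generator iff g^(42/q) ≢ 1 for every such q.
g = 2: 2^21 ≡ 1 — hits 1, so not a primitive root.
g = 3: 3^21 ≡ 48; 3^14 ≡ 30; 3^6 ≡ 43 — none is 1, so 3 is a primitive root.
So 3 is the smallest generator of (Z/49Z)^×.

3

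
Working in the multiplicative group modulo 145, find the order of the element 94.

14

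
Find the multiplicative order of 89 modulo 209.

18

The order of 89 must divide φ(209) = φ(11·19) = (11−1)·(19−1) = 10·18 = 180 = 2^2 · 3^2 · 5.
Divisors of 180: 1, 2, 3, 4, 5, 6, 9, 10, 12, 15, 18, 20, 30, 36, 45, 60, 90, 180.
Check 89^d mod 209 for each divisor in increasing order:
89^1 ≡ 89
89^2 ≡ 188
89^3 ≡ 12
89^4 ≡ 23
89^5 ≡ 166
89^6 ≡ 144
89^9 ≡ 56
89^10 ≡ 177
89^12 ≡ 45
89^15 ≡ 122
89^18 ≡ 1
The smallest such exponent is 18, so the order of 89 is 18.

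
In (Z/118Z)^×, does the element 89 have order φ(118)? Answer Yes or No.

Yes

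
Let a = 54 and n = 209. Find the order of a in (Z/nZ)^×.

18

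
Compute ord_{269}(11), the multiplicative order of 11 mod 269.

134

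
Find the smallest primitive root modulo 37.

2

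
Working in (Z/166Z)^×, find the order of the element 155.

82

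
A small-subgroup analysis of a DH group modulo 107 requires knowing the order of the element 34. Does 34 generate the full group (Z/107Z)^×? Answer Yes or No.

No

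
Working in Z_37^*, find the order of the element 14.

Since 14 ∈ (Z/37Z)^×, its order divides φ(37) = 37 − 1 = 36 = 2^2 · 3^2.
Divisors of 36: 1, 2, 3, 4, 6, 9, 12, 18, 36.
Compute 14^d (mod 37) for the divisors d until we hit 1:
14^1 ≡ 14
14^2 ≡ 11
14^3 ≡ 6
14^4 ≡ 10
14^6 ≡ 36
14^9 ≡ 31
14^12 ≡ 1
So ord_37(14) = 12.

12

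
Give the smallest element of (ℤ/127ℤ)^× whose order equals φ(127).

3

φ(127) = 127 − 1 = 126 = 2 · 3^2 · 7.
g is a primitive root iff g^(126/q) ≢ 1 (mod 127) for each prime q ∈ {2, 3, 7}.
g = 2: 2^63 ≡ 1 — hits 1, so not a primitive root.
g = 3: 3^63 ≡ 126; 3^42 ≡ 107; 3^18 ≡ 4 — none is 1, so 3 is a primitive root.
So 3 is the smallest generator of (Z/127Z)^×.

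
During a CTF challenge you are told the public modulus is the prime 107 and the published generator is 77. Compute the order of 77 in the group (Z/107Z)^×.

By Lagrange's theorem, ord_107(77) divides φ(107) = 107 − 1 = 106 = 2 · 53.
Divisors of 106: 1, 2, 53, 106.
Check 77^d mod 107 for each divisor in increasing order:
77^1 ≡ 77 (mod 107)
77^2 ≡ 44 (mod 107)
77^53 ≡ 106 (mod 107)
77^106 ≡ 1 (mod 107) ✓
Therefore the multiplicative order of 77 modulo 107 is 106.

106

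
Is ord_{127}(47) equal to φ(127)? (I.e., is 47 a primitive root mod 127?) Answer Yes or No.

No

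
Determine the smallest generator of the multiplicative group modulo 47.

φ(47) = 47 − 1 = 46 = 2 · 23.
Test candidates g = 2, 3, … against the prime factors q ∈ {2, 23} of φ(47): g is a generator iff g^(46/q) ≢ 1 for every such q.
g = 2: 2^23 ≡ 1 — hits 1, so not a primitive root.
g = 3: 3^23 ≡ 1 — hits 1, so not a primitive root.
g = 4: 4^23 ≡ 1 — hits 1, so not a primitive root.
g = 5: 5^23 ≡ 46; 5^2 ≡ 25 — none is 1, so 5 is a primitive root.
Hence the least primitive root of 47 is 5.

5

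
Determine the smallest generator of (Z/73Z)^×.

5

φ(73) = 73 − 1 = 72 = 2^3 · 3^2.
Test candidates g = 2, 3, … against the prime factors q ∈ {2, 3} of φ(73): g is a generator iff g^(72/q) ≢ 1 for every such q.
g = 2: 2^36 ≡ 1 — hits 1, so not a primitive root.
g = 3: 3^36 ≡ 1 — hits 1, so not a primitive root.
g = 4: 4^36 ≡ 1 — hits 1, so not a primitive root.
g = 5: 5^36 ≡ 72; 5^24 ≡ 8 — none is 1, so 5 is a primitive root.
So 5 is the smallest generator of (Z/73Z)^×.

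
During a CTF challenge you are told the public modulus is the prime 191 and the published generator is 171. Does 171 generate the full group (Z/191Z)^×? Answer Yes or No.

Yes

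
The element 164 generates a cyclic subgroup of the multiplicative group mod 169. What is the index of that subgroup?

By Lagrange's theorem, ord_169(164) divides φ(169) = φ(13^2) = 13·(13−1) = 156 = 2^2 · 3 · 13.
Divisors of 156: 1, 2, 3, 4, 6, 12, 13, 26, 39, 52, 78, 156.
Compute 164^d (mod 169) for the divisors d until we hit 1:
164^1 ≡ 164
164^2 ≡ 25
164^3 ≡ 44
164^4 ≡ 118
164^6 ≡ 77
164^12 ≡ 14
164^13 ≡ 99
164^26 ≡ 168
164^39 ≡ 70
164^52 ≡ 1
The order of 164 is 52, so the subgroup it generates has 52 elements.
The index is φ(169) / ord(164) = 156 / 52 = 3.

3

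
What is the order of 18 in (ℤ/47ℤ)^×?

By Lagrange's theorem, ord_47(18) divides φ(47) = 47 − 1 = 46 = 2 · 23.
Divisors of 46: 1, 2, 23, 46.
Evaluate successive powers at the divisors of 46:
18^1 ≡ 18
18^2 ≡ 42
18^23 ≡ 1
Hence ord(18) = 23.

23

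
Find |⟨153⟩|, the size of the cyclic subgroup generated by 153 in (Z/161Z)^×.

The order of 153 must divide φ(161) = φ(7·23) = (7−1)·(23−1) = 6·22 = 132 = 2^2 · 3 · 11.
Divisors of 132: 1, 2, 3, 4, 6, 11, 12, 22, 33, 44, 66, 132.
Compute 153^d (mod 161) for the divisors d until we hit 1:
153^1 ≡ 153
153^2 ≡ 64
153^3 ≡ 132
153^4 ≡ 71
153^6 ≡ 36
153^11 ≡ 160
153^12 ≡ 8
153^22 ≡ 1
Hence ord(153) = 22.

22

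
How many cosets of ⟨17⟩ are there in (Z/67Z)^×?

2

ord(17) | φ(67) = 67 − 1 = 66 = 2 · 3 · 11.
Divisors of 66: 1, 2, 3, 6, 11, 22, 33, 66.
Compute 17^d (mod 67) for the divisors d until we hit 1:
17^1 ≡ 17 (mod 67)
17^2 ≡ 21 (mod 67)
17^3 ≡ 22 (mod 67)
17^6 ≡ 15 (mod 67)
17^11 ≡ 29 (mod 67)
17^22 ≡ 37 (mod 67)
17^33 ≡ 1 (mod 67) ✓
So ord_67(17) = 33, hence |⟨17⟩| = 33.
The index is φ(67) / ord(17) = 66 / 33 = 2.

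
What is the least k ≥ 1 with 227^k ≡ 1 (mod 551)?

14

By Lagrange's theorem, ord_551(227) divides φ(551) = φ(19·29) = (19−1)·(29−1) = 18·28 = 504 = 2^3 · 3^2 · 7.
Divisors of 504: 1, 2, 3, 4, 6, 7, 8, 9, 12, 14, 18, 21, 24, 28, 36, 42, 56, 63, 72, 84, 126, 168, 252, 504.
Test each divisor d:
227^1 ≡ 227 (mod 551)
227^2 ≡ 286 (mod 551)
227^3 ≡ 455 (mod 551)
227^4 ≡ 248 (mod 551)
227^6 ≡ 400 (mod 551)
227^7 ≡ 436 (mod 551)
227^8 ≡ 343 (mod 551)
227^9 ≡ 170 (mod 551)
227^12 ≡ 210 (mod 551)
227^14 ≡ 1 (mod 551) ✓
Therefore the multiplicative order of 227 modulo 551 is 14.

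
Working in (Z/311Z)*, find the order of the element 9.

155

By Lagrange's theorem, ord_311(9) divides φ(311) = 311 − 1 = 310 = 2 · 5 · 31.
Divisors of 310: 1, 2, 5, 10, 31, 62, 155, 310.
Test each divisor d:
9^1 ≡ 9 (mod 311)
9^2 ≡ 81 (mod 311)
9^5 ≡ 270 (mod 311)
9^10 ≡ 126 (mod 311)
9^31 ≡ 216 (mod 311)
9^62 ≡ 6 (mod 311)
9^155 ≡ 1 (mod 311) ✓
Hence ord(9) = 155.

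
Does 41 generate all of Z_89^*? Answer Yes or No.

φ(89) = 89 − 1 = 88 = 2^3 · 11.
It suffices to check that the order of 41 is not a proper divisor of 88: compute 41^(88/q) for q ∈ {2, 11}.
41^44 ≡ 88 (mod 89)  [q = 2: ≢ 1 ✓]
41^8 ≡ 32 (mod 89)  [q = 11: ≢ 1 ✓]
None equal 1, so ord_89(41) = 88: 41 is a primitive root.

Yes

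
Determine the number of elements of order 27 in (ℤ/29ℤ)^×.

0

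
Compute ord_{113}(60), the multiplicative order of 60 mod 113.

Since 60 ∈ (Z/113Z)^×, its order divides φ(113) = 113 − 1 = 112 = 2^4 · 7.
Divisors of 112: 1, 2, 4, 7, 8, 14, 16, 28, 56, 112.
Test each divisor d:
60^1 ≡ 60
60^2 ≡ 97
60^4 ≡ 30
60^7 ≡ 15
60^8 ≡ 109
60^14 ≡ 112
60^16 ≡ 16
60^28 ≡ 1
Hence ord(60) = 28.

28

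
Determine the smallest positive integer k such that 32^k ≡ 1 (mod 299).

Since 32 ∈ (Z/299Z)^×, its order divides φ(299) = φ(13·23) = (13−1)·(23−1) = 12·22 = 264 = 2^3 · 3 · 11.
Divisors of 264: 1, 2, 3, 4, 6, 8, 11, 12, 22, 24, 33, 44, 66, 88, 132, 264.
Check 32^d mod 299 for each divisor in increasing order:
32^1 ≡ 32 (mod 299)
32^2 ≡ 127 (mod 299)
32^3 ≡ 177 (mod 299)
32^4 ≡ 282 (mod 299)
32^6 ≡ 233 (mod 299)
32^8 ≡ 289 (mod 299)
32^11 ≡ 24 (mod 299)
32^12 ≡ 170 (mod 299)
32^22 ≡ 277 (mod 299)
32^24 ≡ 196 (mod 299)
32^33 ≡ 70 (mod 299)
32^44 ≡ 185 (mod 299)
32^66 ≡ 116 (mod 299)
32^88 ≡ 139 (mod 299)
32^132 ≡ 1 (mod 299) ✓
Therefore the multiplicative order of 32 modulo 299 is 132.

132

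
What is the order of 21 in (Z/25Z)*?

ord(21) | φ(25) = φ(5^2) = 5·(5−1) = 20 = 2^2 · 5.
Divisors of 20: 1, 2, 4, 5, 10, 20.
Check 21^d mod 25 for each divisor in increasing order:
21^1 ≡ 21 (mod 25)
21^2 ≡ 16 (mod 25)
21^4 ≡ 6 (mod 25)
21^5 ≡ 1 (mod 25) ✓
Hence ord(21) = 5.

5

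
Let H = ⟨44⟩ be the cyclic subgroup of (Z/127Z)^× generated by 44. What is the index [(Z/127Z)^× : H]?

By Lagrange's theorem, ord_127(44) divides φ(127) = 127 − 1 = 126 = 2 · 3^2 · 7.
Divisors of 126: 1, 2, 3, 6, 7, 9, 14, 18, 21, 42, 63, 126.
Evaluate successive powers at the divisors of 126:
44^1 ≡ 44 (mod 127)
44^2 ≡ 31 (mod 127)
44^3 ≡ 94 (mod 127)
44^6 ≡ 73 (mod 127)
44^7 ≡ 37 (mod 127)
44^9 ≡ 4 (mod 127)
44^14 ≡ 99 (mod 127)
44^18 ≡ 16 (mod 127)
44^21 ≡ 107 (mod 127)
44^42 ≡ 19 (mod 127)
44^63 ≡ 1 (mod 127) ✓
Thus |⟨44⟩| = ord(44) = 63.
Index = |(Z/127Z)^×| / |⟨44⟩| = 126 / 63 = 2.

2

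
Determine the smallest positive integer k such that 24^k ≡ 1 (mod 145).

14

ord(24) | φ(145) = φ(5·29) = (5−1)·(29−1) = 4·28 = 112 = 2^4 · 7.
Divisors of 112: 1, 2, 4, 7, 8, 14, 16, 28, 56, 112.
Check 24^d mod 145 for each divisor in increasing order:
24^1 ≡ 24 (mod 145)
24^2 ≡ 141 (mod 145)
24^4 ≡ 16 (mod 145)
24^7 ≡ 59 (mod 145)
24^8 ≡ 111 (mod 145)
24^14 ≡ 1 (mod 145) ✓
Therefore the multiplicative order of 24 modulo 145 is 14.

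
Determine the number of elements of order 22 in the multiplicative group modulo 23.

10

φ(23) = 23 − 1 = 22 = 2 · 11.
In a cyclic group of order 22, there are φ(d) elements of order d for each divisor d of 22, and zero for non-divisors.
22 = 2 · 11 divides 22, and φ(22) = 10.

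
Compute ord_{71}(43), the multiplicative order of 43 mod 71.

ord(43) | φ(71) = 71 − 1 = 70 = 2 · 5 · 7.
Divisors of 70: 1, 2, 5, 7, 10, 14, 35, 70.
Test each divisor d:
43^1 ≡ 43
43^2 ≡ 3
43^5 ≡ 32
43^7 ≡ 25
43^10 ≡ 30
43^14 ≡ 57
43^35 ≡ 1
Hence ord(43) = 35.

35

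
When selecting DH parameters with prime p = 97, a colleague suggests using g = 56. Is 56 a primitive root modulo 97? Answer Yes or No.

φ(97) = 97 − 1 = 96 = 2^5 · 3.
An element g generates (Z/97Z)^× iff g^(96/q) ≢ 1 (mod 97) for each prime q ∈ {2, 3}.
56^48 ≡ 96 (mod 97)  [q = 2: ≢ 1 ✓]
56^32 ≡ 35 (mod 97)  [q = 3: ≢ 1 ✓]
Every test exponent gives a nontrivial residue, hence 56 generates the full group.

Yes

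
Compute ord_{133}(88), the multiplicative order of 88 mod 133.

6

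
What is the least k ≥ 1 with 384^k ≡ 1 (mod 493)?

Since 384 ∈ (Z/493Z)^×, its order divides φ(493) = φ(17·29) = (17−1)·(29−1) = 16·28 = 448 = 2^6 · 7.
Divisors of 448: 1, 2, 4, 7, 8, 14, 16, 28, 32, 56, 64, 112, 224, 448.
Test each divisor d:
384^1 ≡ 384
384^2 ≡ 49
384^4 ≡ 429
384^7 ≡ 175
384^8 ≡ 152
384^14 ≡ 59
384^16 ≡ 426
384^28 ≡ 30
384^32 ≡ 52
384^56 ≡ 407
384^64 ≡ 239
384^112 ≡ 1
Hence ord(384) = 112.

112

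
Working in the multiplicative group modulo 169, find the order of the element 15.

156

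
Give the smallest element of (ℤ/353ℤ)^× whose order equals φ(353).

3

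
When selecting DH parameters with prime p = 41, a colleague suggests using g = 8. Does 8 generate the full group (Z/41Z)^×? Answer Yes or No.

No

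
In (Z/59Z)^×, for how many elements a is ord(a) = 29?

28

φ(59) = 59 − 1 = 58 = 2 · 29.
(Z/59Z)^× is cyclic (|G| = 58); a cyclic group of order m has exactly φ(d) elements of each order d | m, and none otherwise.
29 | 58, and φ(29) = 29 − 1 = 28.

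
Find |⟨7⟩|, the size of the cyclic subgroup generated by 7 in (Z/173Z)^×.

The order of 7 must divide φ(173) = 173 − 1 = 172 = 2^2 · 43.
Divisors of 172: 1, 2, 4, 43, 86, 172.
Evaluate successive powers at the divisors of 172:
7^1 ≡ 7 (mod 173)
7^2 ≡ 49 (mod 173)
7^4 ≡ 152 (mod 173)
7^43 ≡ 93 (mod 173)
7^86 ≡ 172 (mod 173)
7^172 ≡ 1 (mod 173) ✓
So ord_173(7) = 172.

172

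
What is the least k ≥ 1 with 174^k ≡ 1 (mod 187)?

The order of 174 must divide φ(187) = φ(11·17) = (11−1)·(17−1) = 10·16 = 160 = 2^5 · 5.
Divisors of 160: 1, 2, 4, 5, 8, 10, 16, 20, 32, 40, 80, 160.
Test each divisor d:
174^1 ≡ 174
174^2 ≡ 169
174^4 ≡ 137
174^5 ≡ 89
174^8 ≡ 69
174^10 ≡ 67
174^16 ≡ 86
174^20 ≡ 1
Therefore the multiplicative order of 174 modulo 187 is 20.

20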